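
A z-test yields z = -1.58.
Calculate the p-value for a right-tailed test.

Answer: p-value ≈ 0.9429

Derivation:
For z = -1.58:
p = P(Z > -1.58) = 1 - Φ(-1.58) = 0.9429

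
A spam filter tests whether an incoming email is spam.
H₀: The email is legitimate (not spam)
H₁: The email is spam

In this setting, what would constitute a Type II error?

Type I error (α): Rejecting H₀ when H₀ is true
Type II error (β): Failing to reject H₀ when H₁ is true

Answer: Letting a spam email through to the inbox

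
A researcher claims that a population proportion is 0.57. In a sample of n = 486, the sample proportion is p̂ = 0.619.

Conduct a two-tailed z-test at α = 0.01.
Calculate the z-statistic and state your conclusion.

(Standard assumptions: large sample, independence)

Answer: z = 2.1819, fail to reject H₀

Derivation:
H₀: p = 0.57, H₁: p ≠ 0.57
Standard error: SE = √(p₀(1-p₀)/n) = √(0.57×0.43/486) = 0.022457
z-statistic: z = (p̂ - p₀)/SE = (0.619 - 0.57)/0.022457 = 2.1819
Critical value: z_0.005 = ±2.576
p-value = 0.0291
Decision: fail to reject H₀ at α = 0.01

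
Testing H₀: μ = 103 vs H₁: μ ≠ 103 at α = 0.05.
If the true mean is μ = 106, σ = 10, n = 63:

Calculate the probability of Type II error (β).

Answer: β ≈ 0.3368

Derivation:
SE = σ/√n = 10/√63 = 1.2599
Critical values: μ₀ ± z_0.025×SE = 103 ± 1.960×1.2599
Acceptance region: (100.5306, 105.4694)
Under H₁ (μ = 106): z_high = (105.4694 - 106)/1.2599 = -0.4211, z_low = (100.5306 - 106)/1.2599 = -4.3411
β = P(not reject | H₁) = Φ(-0.4211) - Φ(-4.3411) ≈ 0.3368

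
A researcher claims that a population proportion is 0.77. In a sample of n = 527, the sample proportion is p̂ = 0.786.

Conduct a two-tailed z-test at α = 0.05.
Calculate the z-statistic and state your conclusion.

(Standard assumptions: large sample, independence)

H₀: p = 0.77, H₁: p ≠ 0.77
Standard error: SE = √(p₀(1-p₀)/n) = √(0.77×0.23/527) = 0.018332
z-statistic: z = (p̂ - p₀)/SE = (0.786 - 0.77)/0.018332 = 0.8728
Critical value: z_0.025 = ±1.960
p-value = 0.3828
Decision: fail to reject H₀ at α = 0.05

Answer: z = 0.8728, fail to reject H₀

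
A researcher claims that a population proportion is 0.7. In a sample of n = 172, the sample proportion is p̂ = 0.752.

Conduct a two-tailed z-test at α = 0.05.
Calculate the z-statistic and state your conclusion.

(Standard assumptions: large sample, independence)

H₀: p = 0.7, H₁: p ≠ 0.7
Standard error: SE = √(p₀(1-p₀)/n) = √(0.7×0.3/172) = 0.034942
z-statistic: z = (p̂ - p₀)/SE = (0.752 - 0.7)/0.034942 = 1.4882
Critical value: z_0.025 = ±1.960
p-value = 0.1367
Decision: fail to reject H₀ at α = 0.05

Answer: z = 1.4882, fail to reject H₀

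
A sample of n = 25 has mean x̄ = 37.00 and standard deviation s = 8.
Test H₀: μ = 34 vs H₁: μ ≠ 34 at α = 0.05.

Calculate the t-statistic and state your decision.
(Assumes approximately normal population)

Answer: t = 1.8750, fail to reject H₀

Derivation:
df = n - 1 = 24
SE = s/√n = 8/√25 = 1.6000
t = (x̄ - μ₀)/SE = (37.00 - 34)/1.6000 = 1.8750
Critical value: t_{0.025,24} = ±2.064
p-value ≈ 0.0730
Decision: fail to reject H₀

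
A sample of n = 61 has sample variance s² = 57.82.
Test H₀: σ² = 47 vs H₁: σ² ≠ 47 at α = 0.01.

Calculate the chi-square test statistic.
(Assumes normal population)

df = n - 1 = 60
χ² = (n-1)s²/σ₀² = 60×57.82/47 = 73.8128
Critical values: χ²_{0.995,60} = 35.534, χ²_{0.005,60} = 91.952
Rejection region: χ² < 35.534 or χ² > 91.952
Decision: fail to reject H₀

Answer: χ² = 73.8128, fail to reject H₀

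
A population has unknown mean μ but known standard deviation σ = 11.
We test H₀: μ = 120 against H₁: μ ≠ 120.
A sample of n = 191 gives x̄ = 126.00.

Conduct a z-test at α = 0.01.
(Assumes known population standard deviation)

Answer: z = 7.5386, reject H₀

Derivation:
Standard error: SE = σ/√n = 11/√191 = 0.7959
z-statistic: z = (x̄ - μ₀)/SE = (126.00 - 120)/0.7959 = 7.5386
Critical value: ±2.576
p-value < 0.0001
Decision: reject H₀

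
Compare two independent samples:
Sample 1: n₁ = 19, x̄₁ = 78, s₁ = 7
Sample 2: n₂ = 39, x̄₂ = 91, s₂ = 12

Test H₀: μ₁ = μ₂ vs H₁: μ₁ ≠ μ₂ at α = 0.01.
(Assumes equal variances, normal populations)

Answer: t = -4.3623, reject H₀

Derivation:
Pooled variance: s²_p = [18×7² + 38×12²]/(56) = 113.4643
s_p = 10.6520
SE = s_p×√(1/n₁ + 1/n₂) = 10.6520×√(1/19 + 1/39) = 2.9801
t = (x̄₁ - x̄₂)/SE = (78 - 91)/2.9801 = -4.3623
df = 56, t-critical = ±2.667
Decision: reject H₀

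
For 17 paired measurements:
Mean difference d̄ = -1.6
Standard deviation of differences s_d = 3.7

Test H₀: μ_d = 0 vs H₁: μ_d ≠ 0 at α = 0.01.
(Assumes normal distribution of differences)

df = n - 1 = 16
SE = s_d/√n = 3.7/√17 = 0.8974
t = d̄/SE = -1.6/0.8974 = -1.7829
Critical value: t_{0.005,16} = ±2.921
p-value ≈ 0.0936
Decision: fail to reject H₀

Answer: t = -1.7829, fail to reject H₀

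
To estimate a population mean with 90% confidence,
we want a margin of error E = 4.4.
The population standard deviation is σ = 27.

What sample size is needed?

z_0.05 = 1.645
n = (z×σ/E)² = (1.645×27/4.4)²
n = 101.8953
Round up: n = 102

Answer: n = 102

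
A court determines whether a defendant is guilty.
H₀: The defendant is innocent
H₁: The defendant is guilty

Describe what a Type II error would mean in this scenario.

Type I error: rejecting H₀ when it is actually true (false positive).
Type II error: failing to reject H₀ when H₁ is actually true (false negative).

Answer: Acquitting a guilty person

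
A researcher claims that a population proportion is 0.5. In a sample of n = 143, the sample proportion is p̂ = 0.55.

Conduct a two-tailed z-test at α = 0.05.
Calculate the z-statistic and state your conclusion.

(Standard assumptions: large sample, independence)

Answer: z = 1.1958, fail to reject H₀

Derivation:
H₀: p = 0.5, H₁: p ≠ 0.5
Standard error: SE = √(p₀(1-p₀)/n) = √(0.5×0.5/143) = 0.041812
z-statistic: z = (p̂ - p₀)/SE = (0.55 - 0.5)/0.041812 = 1.1958
Critical value: z_0.025 = ±1.960
p-value = 0.2318
Decision: fail to reject H₀ at α = 0.05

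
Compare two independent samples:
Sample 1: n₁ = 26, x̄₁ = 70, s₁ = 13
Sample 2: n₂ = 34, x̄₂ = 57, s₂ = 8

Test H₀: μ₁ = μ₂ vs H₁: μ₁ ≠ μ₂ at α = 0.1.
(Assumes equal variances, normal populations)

Pooled variance: s²_p = [25×13² + 33×8²]/(58) = 109.2586
s_p = 10.4527
SE = s_p×√(1/n₁ + 1/n₂) = 10.4527×√(1/26 + 1/34) = 2.7232
t = (x̄₁ - x̄₂)/SE = (70 - 57)/2.7232 = 4.7738
df = 58, t-critical = ±1.672
Decision: reject H₀

Answer: t = 4.7738, reject H₀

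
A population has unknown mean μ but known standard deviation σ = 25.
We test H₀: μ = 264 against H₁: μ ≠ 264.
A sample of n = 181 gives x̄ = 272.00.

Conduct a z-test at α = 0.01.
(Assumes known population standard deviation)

Standard error: SE = σ/√n = 25/√181 = 1.8582
z-statistic: z = (x̄ - μ₀)/SE = (272.00 - 264)/1.8582 = 4.3052
Critical value: ±2.576
p-value < 0.0001
Decision: reject H₀

Answer: z = 4.3052, reject H₀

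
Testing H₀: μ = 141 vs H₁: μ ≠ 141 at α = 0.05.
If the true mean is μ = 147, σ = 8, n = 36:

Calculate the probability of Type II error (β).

Answer: β ≈ 0.0055

Derivation:
SE = σ/√n = 8/√36 = 1.3333
Critical values: μ₀ ± z_0.025×SE = 141 ± 1.960×1.3333
Acceptance region: (138.3867, 143.6133)
Under H₁ (μ = 147): z_high = (143.6133 - 147)/1.3333 = -2.5401, z_low = (138.3867 - 147)/1.3333 = -6.4601
β = P(not reject | H₁) = Φ(-2.5401) - Φ(-6.4601) ≈ 0.0055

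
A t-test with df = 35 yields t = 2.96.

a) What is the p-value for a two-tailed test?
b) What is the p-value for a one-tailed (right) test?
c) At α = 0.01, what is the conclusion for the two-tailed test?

Answer: a) 0.0055, b) 0.0027, c) reject H₀

Derivation:
Using t-distribution with df = 35:
a) Two-tailed: p = 2×P(T > 2.96) = 0.0055
b) One-tailed: p = P(T > 2.96) = 0.0027
c) 0.0055 < 0.01, reject H₀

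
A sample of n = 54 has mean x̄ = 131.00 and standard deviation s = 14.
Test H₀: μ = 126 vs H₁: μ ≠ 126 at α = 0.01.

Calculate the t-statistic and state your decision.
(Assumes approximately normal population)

Answer: t = 2.6244, fail to reject H₀

Derivation:
df = n - 1 = 53
SE = s/√n = 14/√54 = 1.9052
t = (x̄ - μ₀)/SE = (131.00 - 126)/1.9052 = 2.6244
Critical value: t_{0.005,53} = ±2.672
p-value ≈ 0.0113
Decision: fail to reject H₀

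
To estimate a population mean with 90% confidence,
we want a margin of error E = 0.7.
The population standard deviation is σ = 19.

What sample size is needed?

Answer: n = 1994

Derivation:
z_0.05 = 1.645
n = (z×σ/E)² = (1.645×19/0.7)²
n = 1993.6225
Round up: n = 1994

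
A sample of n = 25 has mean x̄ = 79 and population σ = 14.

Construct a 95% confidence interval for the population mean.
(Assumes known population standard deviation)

Confidence level: 95%, α = 0.05
z_0.025 = 1.960
SE = σ/√n = 14/√25 = 2.8000
Margin of error = 1.960 × 2.8000 = 5.4880
CI: x̄ ± margin = 79 ± 5.4880
CI: (73.5120, 84.4880)

Answer: (73.5120, 84.4880)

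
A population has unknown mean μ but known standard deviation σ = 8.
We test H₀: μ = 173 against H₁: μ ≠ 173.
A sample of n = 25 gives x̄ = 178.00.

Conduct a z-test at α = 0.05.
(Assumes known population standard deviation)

Answer: z = 3.1250, reject H₀

Derivation:
Standard error: SE = σ/√n = 8/√25 = 1.6000
z-statistic: z = (x̄ - μ₀)/SE = (178.00 - 173)/1.6000 = 3.1250
Critical value: ±1.960
p-value = 0.0018
Decision: reject H₀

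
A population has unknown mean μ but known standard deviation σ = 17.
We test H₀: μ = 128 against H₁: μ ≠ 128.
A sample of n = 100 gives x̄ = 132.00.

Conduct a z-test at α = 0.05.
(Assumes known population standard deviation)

Answer: z = 2.3529, reject H₀

Derivation:
Standard error: SE = σ/√n = 17/√100 = 1.7000
z-statistic: z = (x̄ - μ₀)/SE = (132.00 - 128)/1.7000 = 2.3529
Critical value: ±1.960
p-value = 0.0186
Decision: reject H₀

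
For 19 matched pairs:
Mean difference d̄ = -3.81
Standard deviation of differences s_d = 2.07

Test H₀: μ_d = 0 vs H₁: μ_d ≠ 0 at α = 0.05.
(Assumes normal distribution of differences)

Answer: t = -8.0227, reject H₀

Derivation:
df = n - 1 = 18
SE = s_d/√n = 2.07/√19 = 0.4749
t = d̄/SE = -3.81/0.4749 = -8.0227
Critical value: t_{0.025,18} = ±2.101
p-value < 0.0001
Decision: reject H₀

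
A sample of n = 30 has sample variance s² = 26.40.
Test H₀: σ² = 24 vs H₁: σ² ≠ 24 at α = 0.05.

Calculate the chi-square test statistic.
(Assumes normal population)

Answer: χ² = 31.9000, fail to reject H₀

Derivation:
df = n - 1 = 29
χ² = (n-1)s²/σ₀² = 29×26.40/24 = 31.9000
Critical values: χ²_{0.975,29} = 16.047, χ²_{0.025,29} = 45.722
Rejection region: χ² < 16.047 or χ² > 45.722
Decision: fail to reject H₀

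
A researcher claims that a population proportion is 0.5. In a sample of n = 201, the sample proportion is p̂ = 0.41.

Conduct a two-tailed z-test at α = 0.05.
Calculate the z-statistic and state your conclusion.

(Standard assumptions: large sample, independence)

Answer: z = -2.5520, reject H₀

Derivation:
H₀: p = 0.5, H₁: p ≠ 0.5
Standard error: SE = √(p₀(1-p₀)/n) = √(0.5×0.5/201) = 0.035267
z-statistic: z = (p̂ - p₀)/SE = (0.41 - 0.5)/0.035267 = -2.5520
Critical value: z_0.025 = ±1.960
p-value = 0.0107
Decision: reject H₀ at α = 0.05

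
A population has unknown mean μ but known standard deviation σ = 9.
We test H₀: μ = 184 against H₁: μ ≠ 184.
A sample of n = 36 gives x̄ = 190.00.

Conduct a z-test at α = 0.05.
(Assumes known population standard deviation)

Answer: z = 4.0000, reject H₀

Derivation:
Standard error: SE = σ/√n = 9/√36 = 1.5000
z-statistic: z = (x̄ - μ₀)/SE = (190.00 - 184)/1.5000 = 4.0000
Critical value: ±1.960
p-value = 0.0001
Decision: reject H₀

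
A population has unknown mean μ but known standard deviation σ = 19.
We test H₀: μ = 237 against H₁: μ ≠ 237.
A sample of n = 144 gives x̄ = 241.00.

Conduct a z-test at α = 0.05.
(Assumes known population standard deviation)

Answer: z = 2.5264, reject H₀

Derivation:
Standard error: SE = σ/√n = 19/√144 = 1.5833
z-statistic: z = (x̄ - μ₀)/SE = (241.00 - 237)/1.5833 = 2.5264
Critical value: ±1.960
p-value = 0.0115
Decision: reject H₀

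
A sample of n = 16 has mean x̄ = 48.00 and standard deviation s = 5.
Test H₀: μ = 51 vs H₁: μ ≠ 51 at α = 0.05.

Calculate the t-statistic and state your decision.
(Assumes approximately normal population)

df = n - 1 = 15
SE = s/√n = 5/√16 = 1.2500
t = (x̄ - μ₀)/SE = (48.00 - 51)/1.2500 = -2.4000
Critical value: t_{0.025,15} = ±2.131
p-value ≈ 0.0298
Decision: reject H₀

Answer: t = -2.4000, reject H₀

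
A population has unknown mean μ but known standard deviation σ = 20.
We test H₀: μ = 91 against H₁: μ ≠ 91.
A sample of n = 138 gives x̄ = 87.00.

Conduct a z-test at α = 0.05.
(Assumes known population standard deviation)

Standard error: SE = σ/√n = 20/√138 = 1.7025
z-statistic: z = (x̄ - μ₀)/SE = (87.00 - 91)/1.7025 = -2.3495
Critical value: ±1.960
p-value = 0.0188
Decision: reject H₀

Answer: z = -2.3495, reject H₀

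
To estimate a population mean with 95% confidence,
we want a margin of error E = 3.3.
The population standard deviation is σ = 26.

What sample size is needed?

z_0.025 = 1.960
n = (z×σ/E)² = (1.960×26/3.3)²
n = 238.4685
Round up: n = 239

Answer: n = 239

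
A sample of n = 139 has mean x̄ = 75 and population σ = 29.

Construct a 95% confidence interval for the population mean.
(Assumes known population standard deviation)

Answer: (70.1790, 79.8210)

Derivation:
Confidence level: 95%, α = 0.05
z_0.025 = 1.960
SE = σ/√n = 29/√139 = 2.4597
Margin of error = 1.960 × 2.4597 = 4.8210
CI: x̄ ± margin = 75 ± 4.8210
CI: (70.1790, 79.8210)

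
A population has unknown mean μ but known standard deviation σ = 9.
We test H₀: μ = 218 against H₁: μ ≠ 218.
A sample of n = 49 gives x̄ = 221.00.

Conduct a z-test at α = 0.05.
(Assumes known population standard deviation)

Answer: z = 2.3334, reject H₀

Derivation:
Standard error: SE = σ/√n = 9/√49 = 1.2857
z-statistic: z = (x̄ - μ₀)/SE = (221.00 - 218)/1.2857 = 2.3334
Critical value: ±1.960
p-value = 0.0196
Decision: reject H₀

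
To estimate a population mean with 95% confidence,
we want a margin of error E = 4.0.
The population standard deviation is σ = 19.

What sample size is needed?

Answer: n = 87

Derivation:
z_0.025 = 1.960
n = (z×σ/E)² = (1.960×19/4.0)²
n = 86.6761
Round up: n = 87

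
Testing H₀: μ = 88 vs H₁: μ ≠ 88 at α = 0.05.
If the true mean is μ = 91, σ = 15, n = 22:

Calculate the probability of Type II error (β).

SE = σ/√n = 15/√22 = 3.1980
Critical values: μ₀ ± z_0.025×SE = 88 ± 1.960×3.1980
Acceptance region: (81.7319, 94.2681)
Under H₁ (μ = 91): z_high = (94.2681 - 91)/3.1980 = 1.0219, z_low = (81.7319 - 91)/3.1980 = -2.8981
β = P(not reject | H₁) = Φ(1.0219) - Φ(-2.8981) ≈ 0.8447

Answer: β ≈ 0.8447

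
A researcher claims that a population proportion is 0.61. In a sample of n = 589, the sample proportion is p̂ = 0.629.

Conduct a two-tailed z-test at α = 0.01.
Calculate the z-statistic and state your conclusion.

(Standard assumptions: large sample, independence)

H₀: p = 0.61, H₁: p ≠ 0.61
Standard error: SE = √(p₀(1-p₀)/n) = √(0.61×0.39/589) = 0.020097
z-statistic: z = (p̂ - p₀)/SE = (0.629 - 0.61)/0.020097 = 0.9454
Critical value: z_0.005 = ±2.576
p-value = 0.3445
Decision: fail to reject H₀ at α = 0.01

Answer: z = 0.9454, fail to reject H₀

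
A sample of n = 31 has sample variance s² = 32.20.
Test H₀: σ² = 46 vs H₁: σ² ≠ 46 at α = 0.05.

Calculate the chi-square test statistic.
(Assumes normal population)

df = n - 1 = 30
χ² = (n-1)s²/σ₀² = 30×32.20/46 = 21.0000
Critical values: χ²_{0.975,30} = 16.791, χ²_{0.025,30} = 46.979
Rejection region: χ² < 16.791 or χ² > 46.979
Decision: fail to reject H₀

Answer: χ² = 21.0000, fail to reject H₀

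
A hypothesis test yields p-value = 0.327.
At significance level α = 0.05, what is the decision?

Answer: fail to reject H₀

Derivation:
Compare p-value to α:
0.327 ≥ 0.05
Decision: fail to reject H₀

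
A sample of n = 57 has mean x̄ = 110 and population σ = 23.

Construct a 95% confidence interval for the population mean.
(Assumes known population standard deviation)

Confidence level: 95%, α = 0.05
z_0.025 = 1.960
SE = σ/√n = 23/√57 = 3.0464
Margin of error = 1.960 × 3.0464 = 5.9709
CI: x̄ ± margin = 110 ± 5.9709
CI: (104.0291, 115.9709)

Answer: (104.0291, 115.9709)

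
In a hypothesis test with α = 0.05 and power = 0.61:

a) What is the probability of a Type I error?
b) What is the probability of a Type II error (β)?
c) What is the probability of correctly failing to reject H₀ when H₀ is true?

a) Type I error probability = α = 0.05
b) Power = P(reject H₀ | H₁ true) = 1 - β = 0.61, so Type II error probability = β = 1 - Power = 0.39
c) P(fail to reject H₀ | H₀ true) = 1 - α = 0.95

Answer: a) 0.05, b) 0.39, c) 0.95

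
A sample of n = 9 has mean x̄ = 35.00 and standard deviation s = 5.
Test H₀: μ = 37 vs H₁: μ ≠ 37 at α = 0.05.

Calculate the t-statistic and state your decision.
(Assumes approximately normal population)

Answer: t = -1.2000, fail to reject H₀

Derivation:
df = n - 1 = 8
SE = s/√n = 5/√9 = 1.6667
t = (x̄ - μ₀)/SE = (35.00 - 37)/1.6667 = -1.2000
Critical value: t_{0.025,8} = ±2.306
p-value ≈ 0.2645
Decision: fail to reject H₀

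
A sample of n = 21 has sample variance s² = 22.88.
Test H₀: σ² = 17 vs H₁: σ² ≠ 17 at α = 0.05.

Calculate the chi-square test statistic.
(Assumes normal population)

Answer: χ² = 26.9176, fail to reject H₀

Derivation:
df = n - 1 = 20
χ² = (n-1)s²/σ₀² = 20×22.88/17 = 26.9176
Critical values: χ²_{0.975,20} = 9.591, χ²_{0.025,20} = 34.170
Rejection region: χ² < 9.591 or χ² > 34.170
Decision: fail to reject H₀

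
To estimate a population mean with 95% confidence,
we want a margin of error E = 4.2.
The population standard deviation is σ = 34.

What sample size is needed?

z_0.025 = 1.960
n = (z×σ/E)² = (1.960×34/4.2)²
n = 251.7511
Round up: n = 252

Answer: n = 252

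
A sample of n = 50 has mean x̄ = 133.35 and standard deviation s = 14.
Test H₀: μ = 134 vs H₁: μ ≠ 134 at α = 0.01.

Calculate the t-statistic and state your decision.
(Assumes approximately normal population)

df = n - 1 = 49
SE = s/√n = 14/√50 = 1.9799
t = (x̄ - μ₀)/SE = (133.35 - 134)/1.9799 = -0.3283
Critical value: t_{0.005,49} = ±2.680
p-value ≈ 0.7441
Decision: fail to reject H₀

Answer: t = -0.3283, fail to reject H₀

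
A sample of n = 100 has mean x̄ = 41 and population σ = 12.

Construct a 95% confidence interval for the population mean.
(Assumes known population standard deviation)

Answer: (38.6480, 43.3520)

Derivation:
Confidence level: 95%, α = 0.05
z_0.025 = 1.960
SE = σ/√n = 12/√100 = 1.2000
Margin of error = 1.960 × 1.2000 = 2.3520
CI: x̄ ± margin = 41 ± 2.3520
CI: (38.6480, 43.3520)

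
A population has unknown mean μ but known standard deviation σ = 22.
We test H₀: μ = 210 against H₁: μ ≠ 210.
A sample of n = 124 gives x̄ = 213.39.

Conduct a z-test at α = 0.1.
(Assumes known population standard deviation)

Standard error: SE = σ/√n = 22/√124 = 1.9757
z-statistic: z = (x̄ - μ₀)/SE = (213.39 - 210)/1.9757 = 1.7158
Critical value: ±1.645
p-value = 0.0862
Decision: reject H₀

Answer: z = 1.7158, reject H₀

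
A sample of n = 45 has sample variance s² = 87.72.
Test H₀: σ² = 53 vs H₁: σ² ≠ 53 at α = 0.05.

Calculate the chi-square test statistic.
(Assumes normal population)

Answer: χ² = 72.8242, reject H₀

Derivation:
df = n - 1 = 44
χ² = (n-1)s²/σ₀² = 44×87.72/53 = 72.8242
Critical values: χ²_{0.975,44} = 27.575, χ²_{0.025,44} = 64.201
Rejection region: χ² < 27.575 or χ² > 64.201
Decision: reject H₀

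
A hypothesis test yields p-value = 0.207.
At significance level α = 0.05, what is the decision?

Compare p-value to α:
0.207 ≥ 0.05
Decision: fail to reject H₀

Answer: fail to reject H₀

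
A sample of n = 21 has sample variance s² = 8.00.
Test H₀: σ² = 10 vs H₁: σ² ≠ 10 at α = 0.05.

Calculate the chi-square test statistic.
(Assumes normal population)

df = n - 1 = 20
χ² = (n-1)s²/σ₀² = 20×8.00/10 = 16.0000
Critical values: χ²_{0.975,20} = 9.591, χ²_{0.025,20} = 34.170
Rejection region: χ² < 9.591 or χ² > 34.170
Decision: fail to reject H₀

Answer: χ² = 16.0000, fail to reject H₀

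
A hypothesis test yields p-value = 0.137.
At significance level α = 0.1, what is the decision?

Compare p-value to α:
0.137 ≥ 0.1
Decision: fail to reject H₀

Answer: fail to reject H₀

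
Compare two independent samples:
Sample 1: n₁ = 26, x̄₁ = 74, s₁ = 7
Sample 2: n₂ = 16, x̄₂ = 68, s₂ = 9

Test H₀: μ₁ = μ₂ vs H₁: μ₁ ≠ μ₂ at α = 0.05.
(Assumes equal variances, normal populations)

Pooled variance: s²_p = [25×7² + 15×9²]/(40) = 61.0000
s_p = 7.8102
SE = s_p×√(1/n₁ + 1/n₂) = 7.8102×√(1/26 + 1/16) = 2.4816
t = (x̄₁ - x̄₂)/SE = (74 - 68)/2.4816 = 2.4178
df = 40, t-critical = ±2.021
Decision: reject H₀

Answer: t = 2.4178, reject H₀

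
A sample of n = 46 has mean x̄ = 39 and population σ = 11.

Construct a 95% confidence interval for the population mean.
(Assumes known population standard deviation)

Confidence level: 95%, α = 0.05
z_0.025 = 1.960
SE = σ/√n = 11/√46 = 1.6219
Margin of error = 1.960 × 1.6219 = 3.1789
CI: x̄ ± margin = 39 ± 3.1789
CI: (35.8211, 42.1789)

Answer: (35.8211, 42.1789)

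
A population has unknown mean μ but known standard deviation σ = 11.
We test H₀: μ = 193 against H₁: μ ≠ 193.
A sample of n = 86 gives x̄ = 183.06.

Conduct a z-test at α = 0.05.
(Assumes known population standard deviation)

Answer: z = -8.3797, reject H₀

Derivation:
Standard error: SE = σ/√n = 11/√86 = 1.1862
z-statistic: z = (x̄ - μ₀)/SE = (183.06 - 193)/1.1862 = -8.3797
Critical value: ±1.960
p-value < 0.0001
Decision: reject H₀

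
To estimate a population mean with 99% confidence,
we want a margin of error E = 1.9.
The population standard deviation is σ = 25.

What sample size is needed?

Answer: n = 1149

Derivation:
z_0.005 = 2.576
n = (z×σ/E)² = (2.576×25/1.9)²
n = 1148.8532
Round up: n = 1149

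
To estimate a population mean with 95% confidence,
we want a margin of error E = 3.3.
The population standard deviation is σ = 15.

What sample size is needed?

Answer: n = 80

Derivation:
z_0.025 = 1.960
n = (z×σ/E)² = (1.960×15/3.3)²
n = 79.3719
Round up: n = 80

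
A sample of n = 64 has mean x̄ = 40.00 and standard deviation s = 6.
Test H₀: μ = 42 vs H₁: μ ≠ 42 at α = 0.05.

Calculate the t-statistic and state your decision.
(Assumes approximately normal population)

Answer: t = -2.6667, reject H₀

Derivation:
df = n - 1 = 63
SE = s/√n = 6/√64 = 0.7500
t = (x̄ - μ₀)/SE = (40.00 - 42)/0.7500 = -2.6667
Critical value: t_{0.025,63} = ±1.998
p-value ≈ 0.0097
Decision: reject H₀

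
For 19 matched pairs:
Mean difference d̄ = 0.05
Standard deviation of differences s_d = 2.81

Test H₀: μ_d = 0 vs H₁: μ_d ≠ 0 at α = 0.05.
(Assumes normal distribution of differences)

Answer: t = 0.0776, fail to reject H₀

Derivation:
df = n - 1 = 18
SE = s_d/√n = 2.81/√19 = 0.6447
t = d̄/SE = 0.05/0.6447 = 0.0776
Critical value: t_{0.025,18} = ±2.101
p-value ≈ 0.9390
Decision: fail to reject H₀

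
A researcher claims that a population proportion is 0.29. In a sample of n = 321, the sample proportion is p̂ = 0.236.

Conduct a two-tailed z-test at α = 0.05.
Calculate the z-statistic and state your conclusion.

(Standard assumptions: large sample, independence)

H₀: p = 0.29, H₁: p ≠ 0.29
Standard error: SE = √(p₀(1-p₀)/n) = √(0.29×0.71/321) = 0.025327
z-statistic: z = (p̂ - p₀)/SE = (0.236 - 0.29)/0.025327 = -2.1321
Critical value: z_0.025 = ±1.960
p-value = 0.0330
Decision: reject H₀ at α = 0.05

Answer: z = -2.1321, reject H₀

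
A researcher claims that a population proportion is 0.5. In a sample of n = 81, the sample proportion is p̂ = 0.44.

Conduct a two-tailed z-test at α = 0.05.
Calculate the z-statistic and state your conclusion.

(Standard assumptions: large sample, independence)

H₀: p = 0.5, H₁: p ≠ 0.5
Standard error: SE = √(p₀(1-p₀)/n) = √(0.5×0.5/81) = 0.055556
z-statistic: z = (p̂ - p₀)/SE = (0.44 - 0.5)/0.055556 = -1.0800
Critical value: z_0.025 = ±1.960
p-value = 0.2801
Decision: fail to reject H₀ at α = 0.05

Answer: z = -1.0800, fail to reject H₀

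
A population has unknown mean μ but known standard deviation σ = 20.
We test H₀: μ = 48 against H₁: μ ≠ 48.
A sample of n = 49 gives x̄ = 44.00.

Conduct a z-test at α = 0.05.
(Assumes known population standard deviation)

Answer: z = -1.4000, fail to reject H₀

Derivation:
Standard error: SE = σ/√n = 20/√49 = 2.8571
z-statistic: z = (x̄ - μ₀)/SE = (44.00 - 48)/2.8571 = -1.4000
Critical value: ±1.960
p-value = 0.1615
Decision: fail to reject H₀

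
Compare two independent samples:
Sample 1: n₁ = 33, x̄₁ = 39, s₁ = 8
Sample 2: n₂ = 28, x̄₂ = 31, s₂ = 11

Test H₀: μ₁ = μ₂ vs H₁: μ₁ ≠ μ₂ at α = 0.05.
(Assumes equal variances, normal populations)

Pooled variance: s²_p = [32×8² + 27×11²]/(59) = 90.0847
s_p = 9.4913
SE = s_p×√(1/n₁ + 1/n₂) = 9.4913×√(1/33 + 1/28) = 2.4387
t = (x̄₁ - x̄₂)/SE = (39 - 31)/2.4387 = 3.2804
df = 59, t-critical = ±2.001
Decision: reject H₀

Answer: t = 3.2804, reject H₀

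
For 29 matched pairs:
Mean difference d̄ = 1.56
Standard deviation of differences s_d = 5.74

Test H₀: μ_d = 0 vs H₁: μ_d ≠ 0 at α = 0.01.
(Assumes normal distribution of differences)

Answer: t = 1.4636, fail to reject H₀

Derivation:
df = n - 1 = 28
SE = s_d/√n = 5.74/√29 = 1.0659
t = d̄/SE = 1.56/1.0659 = 1.4636
Critical value: t_{0.005,28} = ±2.763
p-value ≈ 0.1544
Decision: fail to reject H₀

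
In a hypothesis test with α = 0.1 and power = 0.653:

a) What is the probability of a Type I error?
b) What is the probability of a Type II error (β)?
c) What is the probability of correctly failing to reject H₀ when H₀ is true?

a) Type I error probability = α = 0.1
b) Power = P(reject H₀ | H₁ true) = 1 - β = 0.653, so Type II error probability = β = 1 - Power = 0.347
c) P(fail to reject H₀ | H₀ true) = 1 - α = 0.9

Answer: a) 0.1, b) 0.347, c) 0.9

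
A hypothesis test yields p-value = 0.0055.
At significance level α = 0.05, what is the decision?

Answer: reject H₀

Derivation:
Compare p-value to α:
0.0055 < 0.05
Decision: reject H₀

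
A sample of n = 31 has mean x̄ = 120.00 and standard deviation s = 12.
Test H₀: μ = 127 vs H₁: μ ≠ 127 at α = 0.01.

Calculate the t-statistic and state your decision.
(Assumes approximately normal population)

df = n - 1 = 30
SE = s/√n = 12/√31 = 2.1553
t = (x̄ - μ₀)/SE = (120.00 - 127)/2.1553 = -3.2478
Critical value: t_{0.005,30} = ±2.750
p-value ≈ 0.0029
Decision: reject H₀

Answer: t = -3.2478, reject H₀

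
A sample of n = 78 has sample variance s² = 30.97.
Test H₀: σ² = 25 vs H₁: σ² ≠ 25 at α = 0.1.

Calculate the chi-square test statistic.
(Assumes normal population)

Answer: χ² = 95.3876, fail to reject H₀

Derivation:
df = n - 1 = 77
χ² = (n-1)s²/σ₀² = 77×30.97/25 = 95.3876
Critical values: χ²_{0.95,77} = 57.786, χ²_{0.05,77} = 98.484
Rejection region: χ² < 57.786 or χ² > 98.484
Decision: fail to reject H₀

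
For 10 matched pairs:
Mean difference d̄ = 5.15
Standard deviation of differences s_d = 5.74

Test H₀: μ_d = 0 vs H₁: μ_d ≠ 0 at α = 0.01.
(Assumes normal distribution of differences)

Answer: t = 2.8373, fail to reject H₀

Derivation:
df = n - 1 = 9
SE = s_d/√n = 5.74/√10 = 1.8151
t = d̄/SE = 5.15/1.8151 = 2.8373
Critical value: t_{0.005,9} = ±3.250
p-value ≈ 0.0195
Decision: fail to reject H₀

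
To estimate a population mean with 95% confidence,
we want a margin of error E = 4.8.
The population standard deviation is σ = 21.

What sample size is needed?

z_0.025 = 1.960
n = (z×σ/E)² = (1.960×21/4.8)²
n = 73.5306
Round up: n = 74

Answer: n = 74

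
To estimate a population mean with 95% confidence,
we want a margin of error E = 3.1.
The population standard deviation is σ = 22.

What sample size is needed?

z_0.025 = 1.960
n = (z×σ/E)² = (1.960×22/3.1)²
n = 193.4791
Round up: n = 194

Answer: n = 194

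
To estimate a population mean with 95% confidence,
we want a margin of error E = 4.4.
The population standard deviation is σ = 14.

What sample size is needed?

Answer: n = 39

Derivation:
z_0.025 = 1.960
n = (z×σ/E)² = (1.960×14/4.4)²
n = 38.8922
Round up: n = 39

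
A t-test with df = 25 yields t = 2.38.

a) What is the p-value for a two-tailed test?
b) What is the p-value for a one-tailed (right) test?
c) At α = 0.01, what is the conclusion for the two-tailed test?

Using t-distribution with df = 25:
a) Two-tailed: p = 2×P(T > 2.38) = 0.0253
b) One-tailed: p = P(T > 2.38) = 0.0126
c) 0.0253 ≥ 0.01, fail to reject H₀

Answer: a) 0.0253, b) 0.0126, c) fail to reject H₀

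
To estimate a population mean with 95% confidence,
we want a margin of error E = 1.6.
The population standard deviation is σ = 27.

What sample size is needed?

Answer: n = 1094

Derivation:
z_0.025 = 1.960
n = (z×σ/E)² = (1.960×27/1.6)²
n = 1093.9556
Round up: n = 1094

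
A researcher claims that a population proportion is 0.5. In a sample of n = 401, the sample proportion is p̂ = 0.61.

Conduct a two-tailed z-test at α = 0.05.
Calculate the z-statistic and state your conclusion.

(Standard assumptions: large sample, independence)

Answer: z = 4.4055, reject H₀

Derivation:
H₀: p = 0.5, H₁: p ≠ 0.5
Standard error: SE = √(p₀(1-p₀)/n) = √(0.5×0.5/401) = 0.024969
z-statistic: z = (p̂ - p₀)/SE = (0.61 - 0.5)/0.024969 = 4.4055
Critical value: z_0.025 = ±1.960
p-value < 0.0001
Decision: reject H₀ at α = 0.05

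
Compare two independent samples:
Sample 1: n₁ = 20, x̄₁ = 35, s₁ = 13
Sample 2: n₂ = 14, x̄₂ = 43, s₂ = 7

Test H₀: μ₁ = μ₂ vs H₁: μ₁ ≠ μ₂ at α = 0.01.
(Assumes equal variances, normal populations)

Pooled variance: s²_p = [19×13² + 13×7²]/(32) = 120.2500
s_p = 10.9659
SE = s_p×√(1/n₁ + 1/n₂) = 10.9659×√(1/20 + 1/14) = 3.8212
t = (x̄₁ - x̄₂)/SE = (35 - 43)/3.8212 = -2.0936
df = 32, t-critical = ±2.738
Decision: fail to reject H₀

Answer: t = -2.0936, fail to reject H₀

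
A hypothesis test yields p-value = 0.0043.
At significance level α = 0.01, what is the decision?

Answer: reject H₀

Derivation:
Compare p-value to α:
0.0043 < 0.01
Decision: reject H₀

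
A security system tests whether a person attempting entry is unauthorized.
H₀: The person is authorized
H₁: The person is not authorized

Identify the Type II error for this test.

Type I error: rejecting H₀ when it is actually true (false positive).
Type II error: failing to reject H₀ when H₁ is actually true (false negative).

Answer: Granting entry to an unauthorized person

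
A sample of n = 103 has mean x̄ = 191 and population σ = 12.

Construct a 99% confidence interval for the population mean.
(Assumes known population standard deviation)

Answer: (187.9541, 194.0459)

Derivation:
Confidence level: 99%, α = 0.01
z_0.005 = 2.576
SE = σ/√n = 12/√103 = 1.1824
Margin of error = 2.576 × 1.1824 = 3.0459
CI: x̄ ± margin = 191 ± 3.0459
CI: (187.9541, 194.0459)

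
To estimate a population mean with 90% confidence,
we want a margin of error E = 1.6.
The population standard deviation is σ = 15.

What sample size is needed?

z_0.05 = 1.645
n = (z×σ/E)² = (1.645×15/1.6)²
n = 237.8342
Round up: n = 238

Answer: n = 238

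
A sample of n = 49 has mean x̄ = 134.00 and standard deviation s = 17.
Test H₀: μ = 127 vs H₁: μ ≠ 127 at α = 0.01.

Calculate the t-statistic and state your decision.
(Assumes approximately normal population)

df = n - 1 = 48
SE = s/√n = 17/√49 = 2.4286
t = (x̄ - μ₀)/SE = (134.00 - 127)/2.4286 = 2.8823
Critical value: t_{0.005,48} = ±2.682
p-value ≈ 0.0059
Decision: reject H₀

Answer: t = 2.8823, reject H₀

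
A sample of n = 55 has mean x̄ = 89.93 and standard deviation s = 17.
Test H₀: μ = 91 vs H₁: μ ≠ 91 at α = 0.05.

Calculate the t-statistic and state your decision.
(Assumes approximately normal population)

df = n - 1 = 54
SE = s/√n = 17/√55 = 2.2923
t = (x̄ - μ₀)/SE = (89.93 - 91)/2.2923 = -0.4668
Critical value: t_{0.025,54} = ±2.005
p-value ≈ 0.6425
Decision: fail to reject H₀

Answer: t = -0.4668, fail to reject H₀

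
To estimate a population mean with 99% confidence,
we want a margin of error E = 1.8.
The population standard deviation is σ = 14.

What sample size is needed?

z_0.005 = 2.576
n = (z×σ/E)² = (2.576×14/1.8)²
n = 401.4235
Round up: n = 402

Answer: n = 402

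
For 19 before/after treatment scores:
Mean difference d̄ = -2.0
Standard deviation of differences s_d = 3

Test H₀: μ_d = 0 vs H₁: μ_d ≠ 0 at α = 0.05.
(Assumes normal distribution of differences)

Answer: t = -2.9061, reject H₀

Derivation:
df = n - 1 = 18
SE = s_d/√n = 3/√19 = 0.6882
t = d̄/SE = -2.0/0.6882 = -2.9061
Critical value: t_{0.025,18} = ±2.101
p-value ≈ 0.0094
Decision: reject H₀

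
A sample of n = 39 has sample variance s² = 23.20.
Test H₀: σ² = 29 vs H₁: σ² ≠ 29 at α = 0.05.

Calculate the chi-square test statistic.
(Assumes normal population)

Answer: χ² = 30.4000, fail to reject H₀

Derivation:
df = n - 1 = 38
χ² = (n-1)s²/σ₀² = 38×23.20/29 = 30.4000
Critical values: χ²_{0.975,38} = 22.878, χ²_{0.025,38} = 56.896
Rejection region: χ² < 22.878 or χ² > 56.896
Decision: fail to reject H₀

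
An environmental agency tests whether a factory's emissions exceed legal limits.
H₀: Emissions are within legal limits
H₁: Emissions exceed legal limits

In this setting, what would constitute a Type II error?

Type I error: rejecting H₀ when it is actually true (false positive).
Type II error: failing to reject H₀ when H₁ is actually true (false negative).

Answer: Failing to cite a factory whose emissions actually exceed the limit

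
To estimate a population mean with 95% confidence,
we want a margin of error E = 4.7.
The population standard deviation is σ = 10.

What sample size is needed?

Answer: n = 18

Derivation:
z_0.025 = 1.960
n = (z×σ/E)² = (1.960×10/4.7)²
n = 17.3907
Round up: n = 18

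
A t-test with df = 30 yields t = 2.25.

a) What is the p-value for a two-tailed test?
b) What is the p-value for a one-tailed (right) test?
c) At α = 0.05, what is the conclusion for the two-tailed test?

Using t-distribution with df = 30:
a) Two-tailed: p = 2×P(T > 2.25) = 0.0319
b) One-tailed: p = P(T > 2.25) = 0.0160
c) 0.0319 < 0.05, reject H₀

Answer: a) 0.0319, b) 0.0160, c) reject H₀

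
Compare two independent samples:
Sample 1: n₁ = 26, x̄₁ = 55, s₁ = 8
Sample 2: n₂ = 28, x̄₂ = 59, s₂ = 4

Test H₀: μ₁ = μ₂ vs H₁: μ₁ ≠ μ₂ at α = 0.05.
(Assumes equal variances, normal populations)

Answer: t = -2.3495, reject H₀

Derivation:
Pooled variance: s²_p = [25×8² + 27×4²]/(52) = 39.0769
s_p = 6.2512
SE = s_p×√(1/n₁ + 1/n₂) = 6.2512×√(1/26 + 1/28) = 1.7025
t = (x̄₁ - x̄₂)/SE = (55 - 59)/1.7025 = -2.3495
df = 52, t-critical = ±2.007
Decision: reject H₀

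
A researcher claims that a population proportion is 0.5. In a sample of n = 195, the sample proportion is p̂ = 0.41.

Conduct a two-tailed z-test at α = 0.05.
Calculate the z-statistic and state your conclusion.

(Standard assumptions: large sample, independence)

Answer: z = -2.5135, reject H₀

Derivation:
H₀: p = 0.5, H₁: p ≠ 0.5
Standard error: SE = √(p₀(1-p₀)/n) = √(0.5×0.5/195) = 0.035806
z-statistic: z = (p̂ - p₀)/SE = (0.41 - 0.5)/0.035806 = -2.5135
Critical value: z_0.025 = ±1.960
p-value = 0.0120
Decision: reject H₀ at α = 0.05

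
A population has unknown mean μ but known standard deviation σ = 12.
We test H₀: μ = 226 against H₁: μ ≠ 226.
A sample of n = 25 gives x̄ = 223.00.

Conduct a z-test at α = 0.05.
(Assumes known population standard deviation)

Answer: z = -1.2500, fail to reject H₀

Derivation:
Standard error: SE = σ/√n = 12/√25 = 2.4000
z-statistic: z = (x̄ - μ₀)/SE = (223.00 - 226)/2.4000 = -1.2500
Critical value: ±1.960
p-value = 0.2113
Decision: fail to reject H₀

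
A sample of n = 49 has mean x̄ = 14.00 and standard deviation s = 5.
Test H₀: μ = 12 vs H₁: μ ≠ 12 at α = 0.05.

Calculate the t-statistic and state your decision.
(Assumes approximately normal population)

df = n - 1 = 48
SE = s/√n = 5/√49 = 0.7143
t = (x̄ - μ₀)/SE = (14.00 - 12)/0.7143 = 2.7999
Critical value: t_{0.025,48} = ±2.011
p-value ≈ 0.0073
Decision: reject H₀

Answer: t = 2.7999, reject H₀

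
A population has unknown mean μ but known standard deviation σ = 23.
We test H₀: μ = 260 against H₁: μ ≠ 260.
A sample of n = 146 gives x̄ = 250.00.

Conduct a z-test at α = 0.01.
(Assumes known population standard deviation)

Standard error: SE = σ/√n = 23/√146 = 1.9035
z-statistic: z = (x̄ - μ₀)/SE = (250.00 - 260)/1.9035 = -5.2535
Critical value: ±2.576
p-value < 0.0001
Decision: reject H₀

Answer: z = -5.2535, reject H₀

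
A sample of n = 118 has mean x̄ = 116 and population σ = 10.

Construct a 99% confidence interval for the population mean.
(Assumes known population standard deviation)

Confidence level: 99%, α = 0.01
z_0.005 = 2.576
SE = σ/√n = 10/√118 = 0.9206
Margin of error = 2.576 × 0.9206 = 2.3715
CI: x̄ ± margin = 116 ± 2.3715
CI: (113.6285, 118.3715)

Answer: (113.6285, 118.3715)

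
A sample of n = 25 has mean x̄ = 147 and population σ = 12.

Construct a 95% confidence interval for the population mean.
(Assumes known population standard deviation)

Answer: (142.2960, 151.7040)

Derivation:
Confidence level: 95%, α = 0.05
z_0.025 = 1.960
SE = σ/√n = 12/√25 = 2.4000
Margin of error = 1.960 × 2.4000 = 4.7040
CI: x̄ ± margin = 147 ± 4.7040
CI: (142.2960, 151.7040)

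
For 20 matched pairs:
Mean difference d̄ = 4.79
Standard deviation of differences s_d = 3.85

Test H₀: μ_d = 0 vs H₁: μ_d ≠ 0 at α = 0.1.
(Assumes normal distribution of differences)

Answer: t = 5.5639, reject H₀

Derivation:
df = n - 1 = 19
SE = s_d/√n = 3.85/√20 = 0.8609
t = d̄/SE = 4.79/0.8609 = 5.5639
Critical value: t_{0.05,19} = ±1.729
p-value < 0.0001
Decision: reject H₀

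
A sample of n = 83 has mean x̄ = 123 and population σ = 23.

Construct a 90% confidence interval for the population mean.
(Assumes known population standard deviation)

Confidence level: 90%, α = 0.1
z_0.05 = 1.645
SE = σ/√n = 23/√83 = 2.5246
Margin of error = 1.645 × 2.5246 = 4.1530
CI: x̄ ± margin = 123 ± 4.1530
CI: (118.8470, 127.1530)

Answer: (118.8470, 127.1530)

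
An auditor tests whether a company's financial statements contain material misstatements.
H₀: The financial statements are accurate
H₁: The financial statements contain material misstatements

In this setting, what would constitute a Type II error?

Type I error (α): Rejecting H₀ when H₀ is true
Type II error (β): Failing to reject H₀ when H₁ is true

Answer: Failing to detect material misstatements that are actually present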